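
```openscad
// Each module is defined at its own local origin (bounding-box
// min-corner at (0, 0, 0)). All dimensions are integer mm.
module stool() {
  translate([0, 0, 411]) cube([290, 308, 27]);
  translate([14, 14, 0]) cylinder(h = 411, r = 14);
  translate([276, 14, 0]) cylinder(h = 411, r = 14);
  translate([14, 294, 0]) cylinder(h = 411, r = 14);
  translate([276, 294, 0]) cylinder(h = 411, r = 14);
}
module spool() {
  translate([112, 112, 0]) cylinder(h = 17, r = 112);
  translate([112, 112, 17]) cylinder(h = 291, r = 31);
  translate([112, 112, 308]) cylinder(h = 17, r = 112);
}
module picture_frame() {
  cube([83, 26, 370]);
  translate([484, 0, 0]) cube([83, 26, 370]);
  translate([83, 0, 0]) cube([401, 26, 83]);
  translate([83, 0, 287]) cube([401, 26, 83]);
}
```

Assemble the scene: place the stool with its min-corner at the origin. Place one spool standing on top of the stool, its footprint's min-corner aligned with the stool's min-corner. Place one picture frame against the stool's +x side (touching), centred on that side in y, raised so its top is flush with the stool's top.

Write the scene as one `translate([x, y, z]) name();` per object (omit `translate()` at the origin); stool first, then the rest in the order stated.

stool();
translate([0, 0, 438]) spool();
translate([290, 141, 68]) picture_frame();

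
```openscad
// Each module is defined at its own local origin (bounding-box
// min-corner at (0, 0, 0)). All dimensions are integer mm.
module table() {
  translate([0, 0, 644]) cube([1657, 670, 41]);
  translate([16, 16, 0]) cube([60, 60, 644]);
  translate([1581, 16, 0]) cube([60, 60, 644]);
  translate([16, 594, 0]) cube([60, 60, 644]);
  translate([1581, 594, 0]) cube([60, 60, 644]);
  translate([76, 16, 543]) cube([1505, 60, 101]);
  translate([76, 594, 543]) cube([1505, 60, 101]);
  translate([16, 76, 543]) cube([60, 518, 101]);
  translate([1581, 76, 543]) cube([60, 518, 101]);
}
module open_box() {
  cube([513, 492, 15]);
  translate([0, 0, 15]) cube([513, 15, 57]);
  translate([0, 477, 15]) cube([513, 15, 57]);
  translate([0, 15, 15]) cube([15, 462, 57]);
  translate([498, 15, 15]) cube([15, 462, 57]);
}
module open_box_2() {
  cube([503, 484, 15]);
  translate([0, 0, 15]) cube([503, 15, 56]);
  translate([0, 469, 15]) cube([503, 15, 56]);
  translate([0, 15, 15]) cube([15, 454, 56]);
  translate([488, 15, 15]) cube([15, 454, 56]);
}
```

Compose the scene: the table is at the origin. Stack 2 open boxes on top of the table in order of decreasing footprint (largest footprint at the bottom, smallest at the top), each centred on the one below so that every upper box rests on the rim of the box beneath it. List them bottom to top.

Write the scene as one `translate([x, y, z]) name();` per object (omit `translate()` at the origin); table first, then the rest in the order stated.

table();
translate([572, 89, 685]) open_box();
translate([577, 93, 757]) open_box_2();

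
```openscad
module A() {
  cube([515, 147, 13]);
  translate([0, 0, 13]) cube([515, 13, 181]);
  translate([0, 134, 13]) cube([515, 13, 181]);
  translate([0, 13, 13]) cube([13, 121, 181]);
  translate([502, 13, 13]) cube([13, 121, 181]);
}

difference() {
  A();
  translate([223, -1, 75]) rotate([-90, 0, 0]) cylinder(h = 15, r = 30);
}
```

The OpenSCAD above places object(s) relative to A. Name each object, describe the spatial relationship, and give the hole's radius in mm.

The subtracted cylinder has r = 30 mm.

A is an open box. The open box has a circular hole through its front wall. The hole's radius is 30 mm.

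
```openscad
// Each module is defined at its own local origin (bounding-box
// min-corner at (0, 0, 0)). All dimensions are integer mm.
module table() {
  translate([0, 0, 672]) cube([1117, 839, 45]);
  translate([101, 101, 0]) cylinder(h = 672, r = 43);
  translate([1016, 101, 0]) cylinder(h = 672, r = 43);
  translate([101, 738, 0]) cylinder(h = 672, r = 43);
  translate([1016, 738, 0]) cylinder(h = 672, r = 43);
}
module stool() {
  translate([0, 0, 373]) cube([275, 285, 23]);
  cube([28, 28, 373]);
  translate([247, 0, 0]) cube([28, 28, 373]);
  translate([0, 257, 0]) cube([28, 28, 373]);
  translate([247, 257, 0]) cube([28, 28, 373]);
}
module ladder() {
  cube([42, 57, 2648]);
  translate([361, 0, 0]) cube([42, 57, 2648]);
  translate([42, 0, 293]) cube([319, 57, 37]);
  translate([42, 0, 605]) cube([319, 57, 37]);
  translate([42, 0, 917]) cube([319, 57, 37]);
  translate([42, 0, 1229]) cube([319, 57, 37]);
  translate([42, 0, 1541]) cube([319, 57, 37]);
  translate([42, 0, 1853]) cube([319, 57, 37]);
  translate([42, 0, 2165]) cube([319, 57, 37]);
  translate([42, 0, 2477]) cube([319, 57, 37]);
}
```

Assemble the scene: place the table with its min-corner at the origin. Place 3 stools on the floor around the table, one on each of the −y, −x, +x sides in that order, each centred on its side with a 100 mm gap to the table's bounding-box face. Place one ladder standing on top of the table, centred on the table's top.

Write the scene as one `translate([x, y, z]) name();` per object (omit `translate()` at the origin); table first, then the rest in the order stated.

table();
translate([421, -385, 0]) stool();
translate([-375, 277, 0]) stool();
translate([1217, 277, 0]) stool();
translate([357, 391, 717]) ladder();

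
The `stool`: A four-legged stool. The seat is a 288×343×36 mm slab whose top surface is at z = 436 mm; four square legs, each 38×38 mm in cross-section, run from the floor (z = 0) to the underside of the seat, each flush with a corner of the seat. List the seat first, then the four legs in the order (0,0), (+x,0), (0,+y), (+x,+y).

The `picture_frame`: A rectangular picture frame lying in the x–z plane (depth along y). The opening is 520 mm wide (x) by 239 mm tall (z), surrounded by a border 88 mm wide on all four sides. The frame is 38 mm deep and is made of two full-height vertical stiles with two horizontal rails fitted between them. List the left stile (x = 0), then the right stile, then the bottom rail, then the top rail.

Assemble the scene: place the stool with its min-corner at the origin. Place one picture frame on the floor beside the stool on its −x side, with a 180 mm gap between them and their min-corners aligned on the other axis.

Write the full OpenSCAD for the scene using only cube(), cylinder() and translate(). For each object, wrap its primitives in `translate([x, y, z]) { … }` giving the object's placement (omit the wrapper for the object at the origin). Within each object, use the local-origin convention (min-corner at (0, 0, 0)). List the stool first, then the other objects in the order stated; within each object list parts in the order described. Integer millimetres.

translate([0, 0, 400]) cube([288, 343, 36]);
cube([38, 38, 400]);
translate([250, 0, 0]) cube([38, 38, 400]);
translate([0, 305, 0]) cube([38, 38, 400]);
translate([250, 305, 0]) cube([38, 38, 400]);
translate([-876, 0, 0]) {
  cube([88, 38, 415]);
  translate([608, 0, 0]) cube([88, 38, 415]);
  translate([88, 0, 0]) cube([520, 38, 88]);
  translate([88, 0, 327]) cube([520, 38, 88]);
}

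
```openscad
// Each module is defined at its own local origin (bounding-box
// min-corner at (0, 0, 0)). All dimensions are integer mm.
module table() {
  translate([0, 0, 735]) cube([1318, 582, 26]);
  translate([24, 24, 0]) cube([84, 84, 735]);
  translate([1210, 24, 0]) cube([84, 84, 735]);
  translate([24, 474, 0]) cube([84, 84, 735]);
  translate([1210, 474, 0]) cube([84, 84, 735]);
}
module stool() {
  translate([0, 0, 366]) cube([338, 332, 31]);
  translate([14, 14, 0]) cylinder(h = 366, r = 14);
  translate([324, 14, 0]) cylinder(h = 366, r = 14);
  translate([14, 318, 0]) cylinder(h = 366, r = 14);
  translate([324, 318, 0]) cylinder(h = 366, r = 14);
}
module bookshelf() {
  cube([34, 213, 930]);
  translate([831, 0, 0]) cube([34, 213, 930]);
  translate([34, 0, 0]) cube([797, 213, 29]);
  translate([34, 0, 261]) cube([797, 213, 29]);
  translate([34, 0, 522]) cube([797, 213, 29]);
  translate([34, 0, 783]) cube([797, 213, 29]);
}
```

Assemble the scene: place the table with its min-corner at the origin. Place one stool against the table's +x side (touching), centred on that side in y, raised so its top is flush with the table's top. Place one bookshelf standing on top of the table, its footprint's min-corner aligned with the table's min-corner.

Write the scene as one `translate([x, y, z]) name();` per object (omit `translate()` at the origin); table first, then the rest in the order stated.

table();
translate([1318, 125, 364]) stool();
translate([0, 0, 761]) bookshelf();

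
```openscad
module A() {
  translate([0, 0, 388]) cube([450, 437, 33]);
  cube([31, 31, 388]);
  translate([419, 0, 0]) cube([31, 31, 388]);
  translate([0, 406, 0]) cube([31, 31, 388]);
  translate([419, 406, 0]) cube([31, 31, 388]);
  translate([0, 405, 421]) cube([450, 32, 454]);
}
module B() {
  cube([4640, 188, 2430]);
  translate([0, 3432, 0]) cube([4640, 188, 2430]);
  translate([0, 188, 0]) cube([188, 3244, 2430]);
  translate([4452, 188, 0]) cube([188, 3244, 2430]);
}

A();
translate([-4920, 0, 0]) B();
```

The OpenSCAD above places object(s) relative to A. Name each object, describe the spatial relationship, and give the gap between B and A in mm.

The house frame's nearest face is 280 mm from the chair's −x face.

A is a chair. B is a house frame. The house frame is on the floor beside the chair on its −x side. The gap between the house frame and the chair is 280 mm.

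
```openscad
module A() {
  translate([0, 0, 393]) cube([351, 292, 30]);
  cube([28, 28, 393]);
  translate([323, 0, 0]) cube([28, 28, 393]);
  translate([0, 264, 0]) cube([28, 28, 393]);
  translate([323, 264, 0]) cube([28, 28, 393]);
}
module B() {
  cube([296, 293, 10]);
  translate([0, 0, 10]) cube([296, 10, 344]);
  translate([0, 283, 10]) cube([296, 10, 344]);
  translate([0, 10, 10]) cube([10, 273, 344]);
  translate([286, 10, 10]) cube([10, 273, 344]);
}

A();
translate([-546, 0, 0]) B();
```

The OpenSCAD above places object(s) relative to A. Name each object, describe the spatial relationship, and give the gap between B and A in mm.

A is a stool. B is an open box. The open box is on the floor beside the stool on its −x side. The gap between the open box and the stool is 250 mm.

The open box's nearest face is 250 mm from the stool's −x face.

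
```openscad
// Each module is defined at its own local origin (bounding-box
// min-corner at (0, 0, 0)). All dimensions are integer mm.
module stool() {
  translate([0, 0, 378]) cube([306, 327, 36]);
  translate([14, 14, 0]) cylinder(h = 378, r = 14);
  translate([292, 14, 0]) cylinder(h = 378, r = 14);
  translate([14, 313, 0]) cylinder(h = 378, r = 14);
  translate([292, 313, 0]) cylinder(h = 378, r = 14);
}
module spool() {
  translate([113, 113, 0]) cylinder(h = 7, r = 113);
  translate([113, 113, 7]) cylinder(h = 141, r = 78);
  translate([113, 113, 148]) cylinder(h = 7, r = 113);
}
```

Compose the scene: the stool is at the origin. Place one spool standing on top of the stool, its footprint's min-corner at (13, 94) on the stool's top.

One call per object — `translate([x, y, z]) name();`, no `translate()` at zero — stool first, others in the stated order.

stool();
translate([13, 94, 414]) spool();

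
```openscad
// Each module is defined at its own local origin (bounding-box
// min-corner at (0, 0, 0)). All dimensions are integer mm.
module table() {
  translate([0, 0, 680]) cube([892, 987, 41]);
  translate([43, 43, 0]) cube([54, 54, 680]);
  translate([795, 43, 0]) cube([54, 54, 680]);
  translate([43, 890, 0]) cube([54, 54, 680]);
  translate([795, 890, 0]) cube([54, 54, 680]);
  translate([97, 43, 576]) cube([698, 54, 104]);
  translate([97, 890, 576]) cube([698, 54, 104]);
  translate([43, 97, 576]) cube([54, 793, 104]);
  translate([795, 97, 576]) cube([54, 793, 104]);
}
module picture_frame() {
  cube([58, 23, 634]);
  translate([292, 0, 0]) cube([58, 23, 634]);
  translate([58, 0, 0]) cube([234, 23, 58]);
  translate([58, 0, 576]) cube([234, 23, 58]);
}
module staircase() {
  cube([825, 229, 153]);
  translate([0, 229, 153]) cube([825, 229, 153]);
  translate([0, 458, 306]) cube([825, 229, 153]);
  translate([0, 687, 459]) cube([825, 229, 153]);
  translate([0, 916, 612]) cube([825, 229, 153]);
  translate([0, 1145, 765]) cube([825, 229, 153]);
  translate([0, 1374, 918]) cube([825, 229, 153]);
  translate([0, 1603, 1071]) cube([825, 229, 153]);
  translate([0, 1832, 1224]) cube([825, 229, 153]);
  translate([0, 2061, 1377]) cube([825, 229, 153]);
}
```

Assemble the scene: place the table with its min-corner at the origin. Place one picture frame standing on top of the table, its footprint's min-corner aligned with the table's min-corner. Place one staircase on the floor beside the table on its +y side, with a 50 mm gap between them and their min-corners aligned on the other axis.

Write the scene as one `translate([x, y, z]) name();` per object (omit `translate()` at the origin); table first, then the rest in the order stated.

table();
translate([0, 0, 721]) picture_frame();
translate([0, 1037, 0]) staircase();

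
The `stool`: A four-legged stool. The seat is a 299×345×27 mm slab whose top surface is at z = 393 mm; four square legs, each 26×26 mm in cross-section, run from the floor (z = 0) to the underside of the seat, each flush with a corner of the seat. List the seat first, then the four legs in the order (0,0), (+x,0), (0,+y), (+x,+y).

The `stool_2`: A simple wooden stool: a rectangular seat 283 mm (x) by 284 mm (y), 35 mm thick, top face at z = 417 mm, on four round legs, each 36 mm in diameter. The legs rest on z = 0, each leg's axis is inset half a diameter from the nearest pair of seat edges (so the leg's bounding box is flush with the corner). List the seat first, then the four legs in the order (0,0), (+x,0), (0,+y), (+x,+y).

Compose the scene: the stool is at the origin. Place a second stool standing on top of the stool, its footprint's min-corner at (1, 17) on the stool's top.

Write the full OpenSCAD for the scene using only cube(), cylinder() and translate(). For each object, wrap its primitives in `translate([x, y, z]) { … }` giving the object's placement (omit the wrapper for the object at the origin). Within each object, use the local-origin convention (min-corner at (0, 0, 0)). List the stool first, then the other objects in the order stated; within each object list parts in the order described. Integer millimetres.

translate([0, 0, 366]) cube([299, 345, 27]);
cube([26, 26, 366]);
translate([273, 0, 0]) cube([26, 26, 366]);
translate([0, 319, 0]) cube([26, 26, 366]);
translate([273, 319, 0]) cube([26, 26, 366]);
translate([1, 17, 393]) {
  translate([0, 0, 382]) cube([283, 284, 35]);
  translate([18, 18, 0]) cylinder(h = 382, r = 18);
  translate([265, 18, 0]) cylinder(h = 382, r = 18);
  translate([18, 266, 0]) cylinder(h = 382, r = 18);
  translate([265, 266, 0]) cylinder(h = 382, r = 18);
}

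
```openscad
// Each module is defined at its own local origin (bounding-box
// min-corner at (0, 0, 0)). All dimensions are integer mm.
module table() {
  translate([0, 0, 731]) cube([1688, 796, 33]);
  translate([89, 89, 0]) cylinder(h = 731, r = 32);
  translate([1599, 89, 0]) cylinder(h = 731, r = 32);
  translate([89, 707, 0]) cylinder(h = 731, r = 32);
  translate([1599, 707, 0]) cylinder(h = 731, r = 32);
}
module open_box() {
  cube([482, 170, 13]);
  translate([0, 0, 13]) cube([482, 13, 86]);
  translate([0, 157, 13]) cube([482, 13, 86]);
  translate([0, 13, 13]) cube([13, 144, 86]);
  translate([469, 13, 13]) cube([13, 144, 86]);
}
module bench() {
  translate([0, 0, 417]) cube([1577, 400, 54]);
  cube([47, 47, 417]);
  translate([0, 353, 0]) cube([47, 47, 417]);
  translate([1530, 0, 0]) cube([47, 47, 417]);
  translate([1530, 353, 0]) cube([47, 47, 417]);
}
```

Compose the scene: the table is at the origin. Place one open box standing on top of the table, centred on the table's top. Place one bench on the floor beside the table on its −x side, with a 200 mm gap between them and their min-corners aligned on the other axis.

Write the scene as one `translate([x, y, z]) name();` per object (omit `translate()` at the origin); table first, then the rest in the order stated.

table();
translate([603, 313, 764]) open_box();
translate([-1777, 0, 0]) bench();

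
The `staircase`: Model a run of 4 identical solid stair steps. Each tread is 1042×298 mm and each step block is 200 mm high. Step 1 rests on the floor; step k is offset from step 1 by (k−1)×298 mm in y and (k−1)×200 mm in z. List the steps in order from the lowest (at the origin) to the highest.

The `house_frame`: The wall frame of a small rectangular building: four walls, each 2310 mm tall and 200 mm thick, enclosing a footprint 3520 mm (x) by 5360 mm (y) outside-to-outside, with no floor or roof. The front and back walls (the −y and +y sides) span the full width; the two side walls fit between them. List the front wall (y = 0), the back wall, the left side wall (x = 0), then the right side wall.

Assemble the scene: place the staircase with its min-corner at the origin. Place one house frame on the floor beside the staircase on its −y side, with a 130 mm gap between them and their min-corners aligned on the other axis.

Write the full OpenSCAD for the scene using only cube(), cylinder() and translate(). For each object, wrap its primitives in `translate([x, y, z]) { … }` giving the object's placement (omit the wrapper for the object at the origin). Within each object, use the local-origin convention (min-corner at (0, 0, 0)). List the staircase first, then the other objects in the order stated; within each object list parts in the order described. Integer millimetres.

cube([1042, 298, 200]);
translate([0, 298, 200]) cube([1042, 298, 200]);
translate([0, 596, 400]) cube([1042, 298, 200]);
translate([0, 894, 600]) cube([1042, 298, 200]);
translate([0, -5490, 0]) {
  cube([3520, 200, 2310]);
  translate([0, 5160, 0]) cube([3520, 200, 2310]);
  translate([0, 200, 0]) cube([200, 4960, 2310]);
  translate([3320, 200, 0]) cube([200, 4960, 2310]);
}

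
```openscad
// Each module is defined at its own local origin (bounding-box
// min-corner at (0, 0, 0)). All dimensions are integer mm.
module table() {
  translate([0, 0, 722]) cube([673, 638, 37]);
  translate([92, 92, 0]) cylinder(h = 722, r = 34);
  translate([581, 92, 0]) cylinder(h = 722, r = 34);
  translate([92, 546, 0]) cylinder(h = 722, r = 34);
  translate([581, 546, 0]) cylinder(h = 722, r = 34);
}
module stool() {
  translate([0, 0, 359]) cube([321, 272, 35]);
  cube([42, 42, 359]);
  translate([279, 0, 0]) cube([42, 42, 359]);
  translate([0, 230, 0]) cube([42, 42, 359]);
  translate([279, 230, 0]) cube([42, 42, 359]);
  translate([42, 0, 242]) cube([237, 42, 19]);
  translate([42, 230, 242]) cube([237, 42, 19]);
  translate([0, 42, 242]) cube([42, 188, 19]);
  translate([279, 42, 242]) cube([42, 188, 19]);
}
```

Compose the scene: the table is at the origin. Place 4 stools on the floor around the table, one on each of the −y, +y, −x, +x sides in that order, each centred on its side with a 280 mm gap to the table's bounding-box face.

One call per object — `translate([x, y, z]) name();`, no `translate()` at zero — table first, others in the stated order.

table();
translate([176, -552, 0]) stool();
translate([176, 918, 0]) stool();
translate([-601, 183, 0]) stool();
translate([953, 183, 0]) stool();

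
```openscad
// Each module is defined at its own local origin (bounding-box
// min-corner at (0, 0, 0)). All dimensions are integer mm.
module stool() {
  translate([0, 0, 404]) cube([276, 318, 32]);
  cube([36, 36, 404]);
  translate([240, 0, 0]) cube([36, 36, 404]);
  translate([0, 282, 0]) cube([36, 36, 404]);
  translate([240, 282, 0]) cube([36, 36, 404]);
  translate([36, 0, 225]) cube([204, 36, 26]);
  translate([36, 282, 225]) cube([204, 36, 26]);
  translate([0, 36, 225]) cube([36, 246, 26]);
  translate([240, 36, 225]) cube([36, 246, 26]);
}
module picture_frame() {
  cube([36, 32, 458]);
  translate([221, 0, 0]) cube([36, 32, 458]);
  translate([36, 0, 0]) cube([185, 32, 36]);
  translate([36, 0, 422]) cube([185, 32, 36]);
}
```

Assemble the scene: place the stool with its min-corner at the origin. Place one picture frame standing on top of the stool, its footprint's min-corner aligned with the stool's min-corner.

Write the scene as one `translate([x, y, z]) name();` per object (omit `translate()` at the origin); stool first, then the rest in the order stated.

stool();
translate([0, 0, 436]) picture_frame();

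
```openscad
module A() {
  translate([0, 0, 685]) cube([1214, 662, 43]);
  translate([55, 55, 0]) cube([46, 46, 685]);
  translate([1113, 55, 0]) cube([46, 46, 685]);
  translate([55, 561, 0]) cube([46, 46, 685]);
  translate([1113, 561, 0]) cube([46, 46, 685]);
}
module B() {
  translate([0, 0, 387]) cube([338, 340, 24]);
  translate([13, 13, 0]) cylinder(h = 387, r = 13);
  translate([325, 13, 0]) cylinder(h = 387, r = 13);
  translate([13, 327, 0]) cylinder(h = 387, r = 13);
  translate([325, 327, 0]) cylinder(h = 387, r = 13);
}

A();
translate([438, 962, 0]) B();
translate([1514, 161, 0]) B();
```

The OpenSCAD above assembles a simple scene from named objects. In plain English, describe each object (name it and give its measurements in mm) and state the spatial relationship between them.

A is a table: top 1214 mm (x) × 662 mm (y), 43 mm thick, upper face at z = 728 mm, on four 46×46 mm square legs, each inset 55 mm from the nearest pair of top edges, running from z = 0 to the bottom of the top.

B is a four-legged stool. The seat is 338×340 mm, 24 mm thick, top at z = 411 mm. It stands on four round legs, each 26 mm in diameter, from z = 0 to the seat underside, each leg's axis is inset half a diameter from the nearest pair of seat edges (so the leg's bounding box is flush with the corner).

Two stools sit around the table at the +y, +x sides.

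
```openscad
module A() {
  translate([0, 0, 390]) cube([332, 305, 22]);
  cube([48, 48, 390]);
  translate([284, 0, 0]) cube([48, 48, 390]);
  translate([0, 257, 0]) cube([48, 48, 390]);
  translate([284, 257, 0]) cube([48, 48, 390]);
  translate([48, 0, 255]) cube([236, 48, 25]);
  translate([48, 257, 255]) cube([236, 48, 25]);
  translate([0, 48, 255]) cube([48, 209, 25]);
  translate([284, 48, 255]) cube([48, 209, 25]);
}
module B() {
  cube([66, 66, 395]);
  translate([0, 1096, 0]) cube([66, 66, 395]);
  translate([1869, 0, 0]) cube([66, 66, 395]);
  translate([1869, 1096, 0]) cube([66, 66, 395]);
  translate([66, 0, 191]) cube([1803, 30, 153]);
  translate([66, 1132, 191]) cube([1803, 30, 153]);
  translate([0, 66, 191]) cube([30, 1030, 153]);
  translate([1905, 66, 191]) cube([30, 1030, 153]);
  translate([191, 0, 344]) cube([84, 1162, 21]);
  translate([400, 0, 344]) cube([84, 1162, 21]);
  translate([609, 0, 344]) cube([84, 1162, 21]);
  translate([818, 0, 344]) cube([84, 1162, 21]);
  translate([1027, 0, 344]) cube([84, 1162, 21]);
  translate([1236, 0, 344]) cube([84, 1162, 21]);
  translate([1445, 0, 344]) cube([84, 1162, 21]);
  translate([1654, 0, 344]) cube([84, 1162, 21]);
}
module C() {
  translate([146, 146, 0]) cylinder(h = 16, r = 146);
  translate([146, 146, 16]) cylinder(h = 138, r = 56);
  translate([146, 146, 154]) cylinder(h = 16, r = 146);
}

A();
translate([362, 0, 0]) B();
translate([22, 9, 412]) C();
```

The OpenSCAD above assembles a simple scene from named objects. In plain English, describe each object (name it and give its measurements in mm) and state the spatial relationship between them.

A is a four-legged stool. The seat is a 332×305×22 mm slab whose top surface is at z = 412 mm; four square legs, each 48×48 mm in cross-section, run from the floor (z = 0) to the underside of the seat, each flush with a corner of the seat. Four stretchers, 48 mm wide and 25 mm tall, connect adjacent legs with their undersides at z = 255 mm, each running between the inner faces of the legs it joins and aligned with the legs' outer faces on the other axis.

B is a bed frame 1935 mm long (x) by 1162 mm wide (y). Four 66×66 mm corner posts, 395 mm tall, at the corners of the footprint. Four rails of 30 mm thickness and 153 mm height run between adjacent posts with their undersides at z = 191 mm, their outer faces flush with the outside of the frame (the two x-running rails run between the posts' inner faces; the two y-running rails run between the posts' inner faces). 8 slats, each 84 mm wide (x) and 21 mm thick, lie across the top of the two x-running rails, running the full 1162 mm width of the frame in y; the slats are evenly spaced along x between the inner faces of the end posts with equal gaps (rounded down to the nearest mm) at the −x end and between each pair — any rounding remainder accumulates at the +x end.

C is a spool: two coaxial disc flanges of radius 146 mm and thickness 16 mm, joined by a core cylinder of radius 56 mm and height 138 mm. The lower flange rests on z = 0 and the three cylinders share a vertical axis.

The bed frame is on the floor beside the stool on its +x side. The spool is on top of the stool.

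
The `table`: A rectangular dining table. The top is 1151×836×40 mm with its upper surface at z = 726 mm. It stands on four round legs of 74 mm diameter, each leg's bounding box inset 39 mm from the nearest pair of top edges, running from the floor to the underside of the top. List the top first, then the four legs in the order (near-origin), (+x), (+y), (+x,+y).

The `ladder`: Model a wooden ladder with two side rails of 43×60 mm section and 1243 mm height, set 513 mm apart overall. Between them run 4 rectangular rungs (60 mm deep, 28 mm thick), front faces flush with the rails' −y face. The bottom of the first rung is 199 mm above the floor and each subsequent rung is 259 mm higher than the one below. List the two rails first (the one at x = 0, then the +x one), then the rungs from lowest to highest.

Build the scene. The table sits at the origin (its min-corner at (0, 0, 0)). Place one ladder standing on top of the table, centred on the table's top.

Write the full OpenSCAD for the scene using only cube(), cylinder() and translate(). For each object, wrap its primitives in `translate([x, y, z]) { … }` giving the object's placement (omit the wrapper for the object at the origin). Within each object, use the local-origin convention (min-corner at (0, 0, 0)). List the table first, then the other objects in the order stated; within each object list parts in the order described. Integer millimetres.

translate([0, 0, 686]) cube([1151, 836, 40]);
translate([76, 76, 0]) cylinder(h = 686, r = 37);
translate([1075, 76, 0]) cylinder(h = 686, r = 37);
translate([76, 760, 0]) cylinder(h = 686, r = 37);
translate([1075, 760, 0]) cylinder(h = 686, r = 37);
translate([319, 388, 726]) {
  cube([43, 60, 1243]);
  translate([470, 0, 0]) cube([43, 60, 1243]);
  translate([43, 0, 199]) cube([427, 60, 28]);
  translate([43, 0, 458]) cube([427, 60, 28]);
  translate([43, 0, 717]) cube([427, 60, 28]);
  translate([43, 0, 976]) cube([427, 60, 28]);
}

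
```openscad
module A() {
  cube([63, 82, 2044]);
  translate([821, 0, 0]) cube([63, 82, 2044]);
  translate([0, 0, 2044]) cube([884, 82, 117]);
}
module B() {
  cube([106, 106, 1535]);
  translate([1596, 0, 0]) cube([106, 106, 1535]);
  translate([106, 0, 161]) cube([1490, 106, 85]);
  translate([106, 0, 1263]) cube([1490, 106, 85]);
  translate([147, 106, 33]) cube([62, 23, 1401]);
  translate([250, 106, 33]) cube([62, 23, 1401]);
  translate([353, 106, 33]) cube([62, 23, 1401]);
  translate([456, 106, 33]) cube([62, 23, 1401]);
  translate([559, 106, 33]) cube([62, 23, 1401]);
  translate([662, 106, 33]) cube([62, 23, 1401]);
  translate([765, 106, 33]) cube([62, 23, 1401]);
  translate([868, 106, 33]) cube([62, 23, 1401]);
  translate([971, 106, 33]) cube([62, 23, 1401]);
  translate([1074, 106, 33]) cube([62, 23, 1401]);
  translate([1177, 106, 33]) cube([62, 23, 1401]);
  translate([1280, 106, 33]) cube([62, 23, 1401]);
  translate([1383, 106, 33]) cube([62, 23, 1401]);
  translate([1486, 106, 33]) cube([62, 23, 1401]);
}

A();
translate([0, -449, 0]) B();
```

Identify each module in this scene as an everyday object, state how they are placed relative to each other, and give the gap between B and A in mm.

The fence section's nearest face is 320 mm from the door frame's −y face.

A is a door frame. B is a fence section. The fence section is on the floor beside the door frame on its −y side. The gap between the fence section and the door frame is 320 mm.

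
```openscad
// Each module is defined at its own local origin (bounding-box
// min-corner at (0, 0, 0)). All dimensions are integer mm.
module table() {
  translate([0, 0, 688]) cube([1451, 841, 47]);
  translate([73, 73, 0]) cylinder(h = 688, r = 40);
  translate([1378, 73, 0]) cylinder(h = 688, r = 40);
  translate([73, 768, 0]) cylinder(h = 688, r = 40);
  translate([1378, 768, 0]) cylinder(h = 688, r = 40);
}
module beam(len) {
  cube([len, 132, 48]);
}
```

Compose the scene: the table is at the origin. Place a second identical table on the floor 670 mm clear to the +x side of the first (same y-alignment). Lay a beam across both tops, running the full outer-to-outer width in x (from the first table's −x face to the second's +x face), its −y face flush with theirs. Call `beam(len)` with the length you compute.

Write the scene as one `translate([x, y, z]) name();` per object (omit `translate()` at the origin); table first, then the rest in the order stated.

table();
translate([2121, 0, 0]) table();
translate([0, 0, 735]) beam(3572);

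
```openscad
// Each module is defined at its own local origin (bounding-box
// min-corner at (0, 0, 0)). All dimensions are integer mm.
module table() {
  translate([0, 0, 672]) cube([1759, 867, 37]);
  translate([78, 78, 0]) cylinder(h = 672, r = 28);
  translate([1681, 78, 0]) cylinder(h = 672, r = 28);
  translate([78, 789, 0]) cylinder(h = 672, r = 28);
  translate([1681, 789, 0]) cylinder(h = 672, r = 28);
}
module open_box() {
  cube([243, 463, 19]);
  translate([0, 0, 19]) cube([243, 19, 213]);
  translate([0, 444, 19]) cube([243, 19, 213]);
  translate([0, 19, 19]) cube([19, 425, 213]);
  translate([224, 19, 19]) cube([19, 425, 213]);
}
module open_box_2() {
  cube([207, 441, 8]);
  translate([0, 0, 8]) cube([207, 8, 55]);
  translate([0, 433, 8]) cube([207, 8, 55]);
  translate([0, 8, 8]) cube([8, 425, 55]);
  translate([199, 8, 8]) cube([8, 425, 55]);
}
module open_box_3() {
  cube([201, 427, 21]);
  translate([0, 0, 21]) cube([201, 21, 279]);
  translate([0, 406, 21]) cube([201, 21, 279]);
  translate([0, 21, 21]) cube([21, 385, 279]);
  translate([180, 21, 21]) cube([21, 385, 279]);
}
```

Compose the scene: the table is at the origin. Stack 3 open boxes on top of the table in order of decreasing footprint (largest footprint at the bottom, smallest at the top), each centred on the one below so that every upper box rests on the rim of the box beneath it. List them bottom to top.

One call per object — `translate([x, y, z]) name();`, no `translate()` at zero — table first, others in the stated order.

table();
translate([758, 202, 709]) open_box();
translate([776, 213, 941]) open_box_2();
translate([779, 220, 1004]) open_box_3();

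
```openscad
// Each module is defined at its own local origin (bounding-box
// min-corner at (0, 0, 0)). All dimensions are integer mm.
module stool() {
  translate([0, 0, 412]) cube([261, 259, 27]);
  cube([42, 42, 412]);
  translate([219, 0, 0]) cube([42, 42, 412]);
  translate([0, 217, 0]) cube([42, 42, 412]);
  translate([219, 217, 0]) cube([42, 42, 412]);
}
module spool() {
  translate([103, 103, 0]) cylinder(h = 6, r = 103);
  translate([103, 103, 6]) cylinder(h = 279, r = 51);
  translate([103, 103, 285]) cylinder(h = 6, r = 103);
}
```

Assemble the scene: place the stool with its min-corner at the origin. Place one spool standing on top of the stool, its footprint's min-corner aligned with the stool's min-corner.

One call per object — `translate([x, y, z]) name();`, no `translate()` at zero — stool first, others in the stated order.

stool();
translate([0, 0, 439]) spool();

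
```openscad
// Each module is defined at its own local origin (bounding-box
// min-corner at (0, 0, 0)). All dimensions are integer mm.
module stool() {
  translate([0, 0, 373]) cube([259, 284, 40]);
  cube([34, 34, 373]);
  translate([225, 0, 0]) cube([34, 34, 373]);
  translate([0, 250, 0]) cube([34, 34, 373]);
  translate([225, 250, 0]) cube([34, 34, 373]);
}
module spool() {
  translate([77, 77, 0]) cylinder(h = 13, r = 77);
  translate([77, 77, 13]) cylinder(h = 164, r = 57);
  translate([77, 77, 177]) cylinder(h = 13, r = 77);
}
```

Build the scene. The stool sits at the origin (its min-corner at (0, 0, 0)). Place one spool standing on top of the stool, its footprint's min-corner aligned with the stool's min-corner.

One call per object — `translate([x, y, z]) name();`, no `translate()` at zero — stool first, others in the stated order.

stool();
translate([0, 0, 413]) spool();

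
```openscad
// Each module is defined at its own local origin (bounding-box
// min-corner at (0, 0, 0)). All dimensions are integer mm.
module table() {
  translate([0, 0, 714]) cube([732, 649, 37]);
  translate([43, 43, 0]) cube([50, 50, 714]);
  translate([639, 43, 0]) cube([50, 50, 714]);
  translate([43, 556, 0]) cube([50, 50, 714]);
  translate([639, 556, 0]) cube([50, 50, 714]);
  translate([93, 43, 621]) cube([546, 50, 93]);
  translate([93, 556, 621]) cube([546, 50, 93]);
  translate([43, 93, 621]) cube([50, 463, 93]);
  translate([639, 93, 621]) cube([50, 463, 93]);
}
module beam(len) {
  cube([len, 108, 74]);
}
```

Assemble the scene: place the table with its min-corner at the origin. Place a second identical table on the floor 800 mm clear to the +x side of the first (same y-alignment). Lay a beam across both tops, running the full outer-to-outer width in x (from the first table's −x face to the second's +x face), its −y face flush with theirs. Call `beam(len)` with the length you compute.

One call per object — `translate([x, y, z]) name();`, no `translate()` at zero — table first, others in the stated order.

table();
translate([1532, 0, 0]) table();
translate([0, 0, 751]) beam(2264);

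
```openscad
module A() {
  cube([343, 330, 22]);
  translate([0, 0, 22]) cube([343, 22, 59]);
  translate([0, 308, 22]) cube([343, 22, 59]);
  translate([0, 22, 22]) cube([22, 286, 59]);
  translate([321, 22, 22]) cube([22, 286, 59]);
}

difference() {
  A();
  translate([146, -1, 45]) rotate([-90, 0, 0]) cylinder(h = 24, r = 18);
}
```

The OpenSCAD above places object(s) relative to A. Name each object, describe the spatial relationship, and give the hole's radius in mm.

The subtracted cylinder has r = 18 mm.

A is an open box. The open box has a circular hole through its front wall. The hole's radius is 18 mm.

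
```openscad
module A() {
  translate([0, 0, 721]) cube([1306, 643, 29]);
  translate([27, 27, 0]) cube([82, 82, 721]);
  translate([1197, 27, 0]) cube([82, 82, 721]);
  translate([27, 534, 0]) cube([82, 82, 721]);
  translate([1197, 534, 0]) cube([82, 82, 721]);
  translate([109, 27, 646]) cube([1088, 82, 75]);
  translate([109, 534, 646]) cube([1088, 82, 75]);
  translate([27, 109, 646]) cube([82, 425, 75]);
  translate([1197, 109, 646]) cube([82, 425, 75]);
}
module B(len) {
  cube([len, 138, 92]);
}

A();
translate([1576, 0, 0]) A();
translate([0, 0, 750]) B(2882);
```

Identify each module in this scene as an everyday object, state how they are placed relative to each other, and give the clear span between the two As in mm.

A is a table. B is a beam. A beam spans the tops of two tables. The clear span between the two tables is 270 mm.

Second table starts at x = 1576; first ends at x = 1306; clear span = 1576 − 1306 = 270 mm.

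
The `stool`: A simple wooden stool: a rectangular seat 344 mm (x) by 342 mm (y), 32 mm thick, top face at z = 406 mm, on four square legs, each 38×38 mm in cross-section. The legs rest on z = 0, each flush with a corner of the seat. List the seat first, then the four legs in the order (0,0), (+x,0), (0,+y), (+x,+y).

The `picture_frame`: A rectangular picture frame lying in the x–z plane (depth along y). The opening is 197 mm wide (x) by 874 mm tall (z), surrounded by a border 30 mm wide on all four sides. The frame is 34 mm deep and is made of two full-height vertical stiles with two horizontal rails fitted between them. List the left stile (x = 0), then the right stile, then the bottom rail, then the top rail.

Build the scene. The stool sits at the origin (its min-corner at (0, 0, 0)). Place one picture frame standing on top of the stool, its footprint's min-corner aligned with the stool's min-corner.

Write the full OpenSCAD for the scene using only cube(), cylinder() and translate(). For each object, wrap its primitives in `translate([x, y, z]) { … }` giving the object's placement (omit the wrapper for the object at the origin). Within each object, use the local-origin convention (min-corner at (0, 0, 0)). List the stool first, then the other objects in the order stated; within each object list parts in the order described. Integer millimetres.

translate([0, 0, 374]) cube([344, 342, 32]);
cube([38, 38, 374]);
translate([306, 0, 0]) cube([38, 38, 374]);
translate([0, 304, 0]) cube([38, 38, 374]);
translate([306, 304, 0]) cube([38, 38, 374]);
translate([0, 0, 406]) {
  cube([30, 34, 934]);
  translate([227, 0, 0]) cube([30, 34, 934]);
  translate([30, 0, 0]) cube([197, 34, 30]);
  translate([30, 0, 904]) cube([197, 34, 30]);
}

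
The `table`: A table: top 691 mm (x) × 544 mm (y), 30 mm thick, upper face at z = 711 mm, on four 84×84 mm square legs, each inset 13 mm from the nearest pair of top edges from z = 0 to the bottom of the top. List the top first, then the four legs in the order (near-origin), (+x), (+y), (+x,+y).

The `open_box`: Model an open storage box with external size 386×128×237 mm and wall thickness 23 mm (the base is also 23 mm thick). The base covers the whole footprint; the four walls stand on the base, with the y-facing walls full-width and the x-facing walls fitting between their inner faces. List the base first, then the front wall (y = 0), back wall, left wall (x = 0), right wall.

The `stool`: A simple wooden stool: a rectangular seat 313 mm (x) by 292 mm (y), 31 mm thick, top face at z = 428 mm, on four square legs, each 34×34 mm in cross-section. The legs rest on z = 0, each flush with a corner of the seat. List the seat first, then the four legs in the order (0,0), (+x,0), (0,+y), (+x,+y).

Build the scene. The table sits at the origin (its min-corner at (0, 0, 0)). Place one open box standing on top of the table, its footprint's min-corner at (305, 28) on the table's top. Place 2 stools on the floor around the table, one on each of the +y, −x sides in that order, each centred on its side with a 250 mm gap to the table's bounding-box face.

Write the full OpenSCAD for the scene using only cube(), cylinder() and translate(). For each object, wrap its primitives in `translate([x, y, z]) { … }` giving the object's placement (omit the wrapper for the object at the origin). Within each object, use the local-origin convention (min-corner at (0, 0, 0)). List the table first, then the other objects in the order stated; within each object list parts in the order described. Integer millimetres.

translate([0, 0, 681]) cube([691, 544, 30]);
translate([13, 13, 0]) cube([84, 84, 681]);
translate([594, 13, 0]) cube([84, 84, 681]);
translate([13, 447, 0]) cube([84, 84, 681]);
translate([594, 447, 0]) cube([84, 84, 681]);
translate([305, 28, 711]) {
  cube([386, 128, 23]);
  translate([0, 0, 23]) cube([386, 23, 214]);
  translate([0, 105, 23]) cube([386, 23, 214]);
  translate([0, 23, 23]) cube([23, 82, 214]);
  translate([363, 23, 23]) cube([23, 82, 214]);
}
translate([189, 794, 0]) {
  translate([0, 0, 397]) cube([313, 292, 31]);
  cube([34, 34, 397]);
  translate([279, 0, 0]) cube([34, 34, 397]);
  translate([0, 258, 0]) cube([34, 34, 397]);
  translate([279, 258, 0]) cube([34, 34, 397]);
}
translate([-563, 126, 0]) {
  translate([0, 0, 397]) cube([313, 292, 31]);
  cube([34, 34, 397]);
  translate([279, 0, 0]) cube([34, 34, 397]);
  translate([0, 258, 0]) cube([34, 34, 397]);
  translate([279, 258, 0]) cube([34, 34, 397]);
}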